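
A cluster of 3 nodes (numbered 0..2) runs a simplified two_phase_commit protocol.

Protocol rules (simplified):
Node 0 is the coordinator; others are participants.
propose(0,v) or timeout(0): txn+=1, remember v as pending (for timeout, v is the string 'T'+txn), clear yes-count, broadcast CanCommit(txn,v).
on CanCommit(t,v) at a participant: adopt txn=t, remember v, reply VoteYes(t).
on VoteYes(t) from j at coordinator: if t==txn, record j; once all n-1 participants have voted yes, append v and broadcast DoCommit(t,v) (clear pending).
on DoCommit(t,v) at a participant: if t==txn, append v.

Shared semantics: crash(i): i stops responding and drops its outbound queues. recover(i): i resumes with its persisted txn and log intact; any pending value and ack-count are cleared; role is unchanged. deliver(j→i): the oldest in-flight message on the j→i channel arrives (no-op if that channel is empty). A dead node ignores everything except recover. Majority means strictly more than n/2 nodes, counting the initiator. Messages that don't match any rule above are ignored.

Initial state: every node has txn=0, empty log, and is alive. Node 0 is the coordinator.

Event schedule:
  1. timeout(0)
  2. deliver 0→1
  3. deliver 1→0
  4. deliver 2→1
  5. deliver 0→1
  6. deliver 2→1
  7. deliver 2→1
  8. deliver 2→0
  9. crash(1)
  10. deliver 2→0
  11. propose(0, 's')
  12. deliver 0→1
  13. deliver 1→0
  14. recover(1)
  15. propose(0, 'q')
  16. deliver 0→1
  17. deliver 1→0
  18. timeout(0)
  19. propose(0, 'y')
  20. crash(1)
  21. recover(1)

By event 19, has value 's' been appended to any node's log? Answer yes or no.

no

[1] timeout(0) → N0(coor t1 [-])
[2] deliver 0→1 → N1(part t1 [-])
[3] deliver 1→0 → ∅
[4] deliver 2→1 → ∅
[5] deliver 0→1 → ∅
[6] deliver 2→1 → ∅
[7] deliver 2→1 → ∅
[8] deliver 2→0 → ∅
[9] crash(1) → N1(✗part t1 [-])
[10] deliver 2→0 → ∅
[11] propose(0,'s') → N0(coor t2 [-])
[12] deliver 0→1 → ∅
[13] deliver 1→0 → ∅
[14] recover(1) → N1(part t1 [-])
[15] propose(0,'q') → N0(coor t3 [-])
[16] deliver 0→1 → N1(part t2 [-])
[17] deliver 1→0 → ∅
[18] timeout(0) → N0(coor t4 [-])
[19] propose(0,'y') → N0(coor t5 [-])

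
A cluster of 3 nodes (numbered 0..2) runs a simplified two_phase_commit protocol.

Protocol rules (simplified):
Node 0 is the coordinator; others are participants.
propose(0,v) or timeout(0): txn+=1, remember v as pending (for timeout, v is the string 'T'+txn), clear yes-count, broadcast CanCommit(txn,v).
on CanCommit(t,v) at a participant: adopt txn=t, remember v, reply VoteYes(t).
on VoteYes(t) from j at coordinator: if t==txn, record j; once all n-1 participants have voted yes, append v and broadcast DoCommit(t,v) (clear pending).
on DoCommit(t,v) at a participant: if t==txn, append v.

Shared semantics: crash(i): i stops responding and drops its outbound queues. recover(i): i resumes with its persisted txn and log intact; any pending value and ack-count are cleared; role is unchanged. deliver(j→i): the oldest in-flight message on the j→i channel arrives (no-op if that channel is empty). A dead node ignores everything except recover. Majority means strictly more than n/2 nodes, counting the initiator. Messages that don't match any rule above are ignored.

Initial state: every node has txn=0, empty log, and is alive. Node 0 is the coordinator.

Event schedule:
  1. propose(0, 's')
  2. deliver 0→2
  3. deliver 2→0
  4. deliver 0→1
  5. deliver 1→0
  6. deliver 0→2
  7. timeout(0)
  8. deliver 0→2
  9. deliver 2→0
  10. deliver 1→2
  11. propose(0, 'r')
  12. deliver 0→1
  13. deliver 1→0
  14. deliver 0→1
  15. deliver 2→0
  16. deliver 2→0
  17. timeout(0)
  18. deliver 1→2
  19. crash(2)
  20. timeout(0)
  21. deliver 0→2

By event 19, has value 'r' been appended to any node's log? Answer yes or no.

after 1 — propose(0,'s'): n0:coor/t1/[-]
after 2 — deliver 0→2: n2:part/t1/[-]
after 3 — deliver 2→0: ·
after 4 — deliver 0→1: n1:part/t1/[-]
after 5 — deliver 1→0: n0:coor/t1/[s]
after 6 — deliver 0→2: n2:part/t1/[s]
after 7 — timeout(0): n0:coor/t2/[s]
after 8 — deliver 0→2: n2:part/t2/[s]
after 9 — deliver 2→0: ·
after 10 — deliver 1→2: ·
after 11 — propose(0,'r'): n0:coor/t3/[s]
after 12 — deliver 0→1: n1:part/t1/[s]
after 13 — deliver 1→0: ·
after 14 — deliver 0→1: n1:part/t2/[s]
after 15 — deliver 2→0: ·
after 16 — deliver 2→0: ·
after 17 — timeout(0): n0:coor/t4/[s]
after 18 — deliver 1→2: ·
after 19 — crash(2): n2:✗part/t2/[s]

no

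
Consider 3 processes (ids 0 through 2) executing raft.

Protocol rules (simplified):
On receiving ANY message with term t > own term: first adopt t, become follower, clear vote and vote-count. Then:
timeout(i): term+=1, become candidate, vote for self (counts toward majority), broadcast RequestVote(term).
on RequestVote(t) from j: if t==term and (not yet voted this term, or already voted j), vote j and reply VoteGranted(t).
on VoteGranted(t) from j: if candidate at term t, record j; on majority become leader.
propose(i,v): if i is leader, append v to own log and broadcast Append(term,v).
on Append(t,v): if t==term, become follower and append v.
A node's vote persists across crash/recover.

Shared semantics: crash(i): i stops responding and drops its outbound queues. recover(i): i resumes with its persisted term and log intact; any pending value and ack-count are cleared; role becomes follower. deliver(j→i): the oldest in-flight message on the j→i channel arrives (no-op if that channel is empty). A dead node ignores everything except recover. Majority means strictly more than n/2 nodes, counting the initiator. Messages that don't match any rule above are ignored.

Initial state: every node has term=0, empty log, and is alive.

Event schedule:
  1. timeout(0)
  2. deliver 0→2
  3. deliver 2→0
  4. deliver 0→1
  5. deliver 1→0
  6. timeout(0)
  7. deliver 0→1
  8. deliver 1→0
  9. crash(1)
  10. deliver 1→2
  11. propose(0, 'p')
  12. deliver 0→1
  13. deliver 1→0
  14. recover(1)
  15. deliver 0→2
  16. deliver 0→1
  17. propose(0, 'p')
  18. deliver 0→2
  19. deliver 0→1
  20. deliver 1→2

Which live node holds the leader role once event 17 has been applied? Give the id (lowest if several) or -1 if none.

[1] timeout(0) → N0(cand t1 [-])
[2] deliver 0→2 → N2(foll t1 [-])
[3] deliver 2→0 → N0(lead t1 [-])
[4] deliver 0→1 → N1(foll t1 [-])
[5] deliver 1→0 → ∅
[6] timeout(0) → N0(cand t2 [-])
[7] deliver 0→1 → N1(foll t2 [-])
[8] deliver 1→0 → N0(lead t2 [-])
[9] crash(1) → N1(✗foll t2 [-])
[10] deliver 1→2 → ∅
[11] propose(0,'p') → N0(lead t2 [p])
[12] deliver 0→1 → ∅
[13] deliver 1→0 → ∅
[14] recover(1) → N1(foll t2 [-])
[15] deliver 0→2 → N2(foll t2 [-])
[16] deliver 0→1 → N1(foll t2 [p])
[17] propose(0,'p') → N0(lead t2 [p,p])

0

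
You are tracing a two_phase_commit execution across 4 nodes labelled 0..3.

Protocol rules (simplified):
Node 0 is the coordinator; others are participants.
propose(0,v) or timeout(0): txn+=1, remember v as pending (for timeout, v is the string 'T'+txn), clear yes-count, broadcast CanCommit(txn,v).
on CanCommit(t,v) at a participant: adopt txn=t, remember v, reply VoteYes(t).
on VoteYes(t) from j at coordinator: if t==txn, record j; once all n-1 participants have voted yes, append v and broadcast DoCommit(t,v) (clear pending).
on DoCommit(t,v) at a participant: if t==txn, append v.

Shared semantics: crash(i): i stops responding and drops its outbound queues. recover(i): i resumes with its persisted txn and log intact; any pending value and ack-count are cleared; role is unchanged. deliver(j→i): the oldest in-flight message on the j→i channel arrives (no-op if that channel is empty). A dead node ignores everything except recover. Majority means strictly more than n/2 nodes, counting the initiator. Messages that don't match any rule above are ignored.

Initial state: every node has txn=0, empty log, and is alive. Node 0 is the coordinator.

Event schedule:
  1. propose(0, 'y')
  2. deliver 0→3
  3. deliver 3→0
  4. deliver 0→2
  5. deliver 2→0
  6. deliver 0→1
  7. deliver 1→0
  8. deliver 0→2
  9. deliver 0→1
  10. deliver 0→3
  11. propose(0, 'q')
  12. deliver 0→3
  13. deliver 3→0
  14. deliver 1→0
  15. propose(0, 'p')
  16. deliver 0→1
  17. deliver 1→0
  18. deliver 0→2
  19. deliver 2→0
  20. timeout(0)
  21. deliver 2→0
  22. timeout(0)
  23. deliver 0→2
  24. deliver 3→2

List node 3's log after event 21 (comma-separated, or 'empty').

e1 propose(0,'y'): 0[coor,t=1,-]
e2 deliver 0→3: 3[part,t=1,-]
e3 deliver 3→0: ·
e4 deliver 0→2: 2[part,t=1,-]
e5 deliver 2→0: ·
e6 deliver 0→1: 1[part,t=1,-]
e7 deliver 1→0: 0[coor,t=1,y]
e8 deliver 0→2: 2[part,t=1,y]
e9 deliver 0→1: 1[part,t=1,y]
e10 deliver 0→3: 3[part,t=1,y]
e11 propose(0,'q'): 0[coor,t=2,y]
e12 deliver 0→3: 3[part,t=2,y]
e13 deliver 3→0: ·
e14 deliver 1→0: ·
e15 propose(0,'p'): 0[coor,t=3,y]
e16 deliver 0→1: 1[part,t=2,y]
e17 deliver 1→0: ·
e18 deliver 0→2: 2[part,t=2,y]
e19 deliver 2→0: ·
e20 timeout(0): 0[coor,t=4,y]
e21 deliver 2→0: ·

y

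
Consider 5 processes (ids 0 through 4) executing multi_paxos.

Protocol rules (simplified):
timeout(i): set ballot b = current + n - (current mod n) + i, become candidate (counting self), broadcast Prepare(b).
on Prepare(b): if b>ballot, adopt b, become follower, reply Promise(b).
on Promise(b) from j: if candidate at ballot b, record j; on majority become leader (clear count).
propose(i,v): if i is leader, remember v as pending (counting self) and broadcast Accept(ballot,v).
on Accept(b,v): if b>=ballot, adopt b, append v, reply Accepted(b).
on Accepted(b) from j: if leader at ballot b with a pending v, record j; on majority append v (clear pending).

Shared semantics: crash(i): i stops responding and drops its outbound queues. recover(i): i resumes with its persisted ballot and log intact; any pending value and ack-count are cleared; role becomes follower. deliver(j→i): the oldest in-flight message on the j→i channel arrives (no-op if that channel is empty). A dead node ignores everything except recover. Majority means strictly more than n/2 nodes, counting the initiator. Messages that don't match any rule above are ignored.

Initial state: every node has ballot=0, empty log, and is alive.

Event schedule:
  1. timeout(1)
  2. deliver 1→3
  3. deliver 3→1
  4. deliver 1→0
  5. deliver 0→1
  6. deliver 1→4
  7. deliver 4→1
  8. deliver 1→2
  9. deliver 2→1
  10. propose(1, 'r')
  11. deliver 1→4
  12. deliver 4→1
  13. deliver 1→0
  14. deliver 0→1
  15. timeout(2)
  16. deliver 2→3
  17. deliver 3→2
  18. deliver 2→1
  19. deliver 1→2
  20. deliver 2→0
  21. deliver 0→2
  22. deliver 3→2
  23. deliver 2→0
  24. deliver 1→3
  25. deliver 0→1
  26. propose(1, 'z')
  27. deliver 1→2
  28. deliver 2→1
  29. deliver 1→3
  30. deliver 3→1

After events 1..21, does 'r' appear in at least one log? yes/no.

yes

step 1 timeout(1): 1={cand,b=6,log=-}
step 2 deliver 1→3: 3={foll,b=6,log=-}
step 3 deliver 3→1: —
step 4 deliver 1→0: 0={foll,b=6,log=-}
step 5 deliver 0→1: 1={lead,b=6,log=-}
step 6 deliver 1→4: 4={foll,b=6,log=-}
step 7 deliver 4→1: —
step 8 deliver 1→2: 2={foll,b=6,log=-}
step 9 deliver 2→1: —
step 10 propose(1,'r'): —
step 11 deliver 1→4: 4={foll,b=6,log=r}
step 12 deliver 4→1: —
step 13 deliver 1→0: 0={foll,b=6,log=r}
step 14 deliver 0→1: 1={lead,b=6,log=r}
step 15 timeout(2): 2={cand,b=12,log=-}
step 16 deliver 2→3: 3={foll,b=12,log=-}
step 17 deliver 3→2: —
step 18 deliver 2→1: 1={foll,b=12,log=r}
step 19 deliver 1→2: —
step 20 deliver 2→0: 0={foll,b=12,log=r}
step 21 deliver 0→2: 2={lead,b=12,log=-}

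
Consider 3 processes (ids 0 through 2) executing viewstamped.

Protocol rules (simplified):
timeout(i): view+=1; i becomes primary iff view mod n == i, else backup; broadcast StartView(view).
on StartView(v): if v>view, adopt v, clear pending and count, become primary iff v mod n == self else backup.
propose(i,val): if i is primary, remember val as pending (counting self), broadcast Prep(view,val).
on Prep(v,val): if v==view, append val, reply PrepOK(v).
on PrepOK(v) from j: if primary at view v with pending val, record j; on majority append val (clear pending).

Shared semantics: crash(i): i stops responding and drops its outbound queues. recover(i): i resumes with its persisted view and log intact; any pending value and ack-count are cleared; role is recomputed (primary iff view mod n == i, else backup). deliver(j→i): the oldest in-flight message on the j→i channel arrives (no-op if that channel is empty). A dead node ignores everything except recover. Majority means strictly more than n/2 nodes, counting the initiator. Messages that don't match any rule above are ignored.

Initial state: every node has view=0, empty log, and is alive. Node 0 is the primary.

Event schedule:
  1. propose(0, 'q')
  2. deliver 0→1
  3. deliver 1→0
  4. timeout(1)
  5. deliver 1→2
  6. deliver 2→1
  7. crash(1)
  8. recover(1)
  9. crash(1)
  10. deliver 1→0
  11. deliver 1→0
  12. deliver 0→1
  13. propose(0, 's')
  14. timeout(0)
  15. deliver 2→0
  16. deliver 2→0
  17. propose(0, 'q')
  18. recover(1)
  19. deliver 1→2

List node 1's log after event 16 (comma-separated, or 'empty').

q

step 1 propose(0,'q'): —
step 2 deliver 0→1: 1={back,v=0,log=q}
step 3 deliver 1→0: 0={prim,v=0,log=q}
step 4 timeout(1): 1={prim,v=1,log=q}
step 5 deliver 1→2: 2={back,v=1,log=-}
step 6 deliver 2→1: —
step 7 crash(1): 1={✗prim,v=1,log=q}
step 8 recover(1): 1={prim,v=1,log=q}
step 9 crash(1): 1={✗prim,v=1,log=q}
step 10 deliver 1→0: —
step 11 deliver 1→0: —
step 12 deliver 0→1: —
step 13 propose(0,'s'): —
step 14 timeout(0): 0={back,v=1,log=q}
step 15 deliver 2→0: —
step 16 deliver 2→0: —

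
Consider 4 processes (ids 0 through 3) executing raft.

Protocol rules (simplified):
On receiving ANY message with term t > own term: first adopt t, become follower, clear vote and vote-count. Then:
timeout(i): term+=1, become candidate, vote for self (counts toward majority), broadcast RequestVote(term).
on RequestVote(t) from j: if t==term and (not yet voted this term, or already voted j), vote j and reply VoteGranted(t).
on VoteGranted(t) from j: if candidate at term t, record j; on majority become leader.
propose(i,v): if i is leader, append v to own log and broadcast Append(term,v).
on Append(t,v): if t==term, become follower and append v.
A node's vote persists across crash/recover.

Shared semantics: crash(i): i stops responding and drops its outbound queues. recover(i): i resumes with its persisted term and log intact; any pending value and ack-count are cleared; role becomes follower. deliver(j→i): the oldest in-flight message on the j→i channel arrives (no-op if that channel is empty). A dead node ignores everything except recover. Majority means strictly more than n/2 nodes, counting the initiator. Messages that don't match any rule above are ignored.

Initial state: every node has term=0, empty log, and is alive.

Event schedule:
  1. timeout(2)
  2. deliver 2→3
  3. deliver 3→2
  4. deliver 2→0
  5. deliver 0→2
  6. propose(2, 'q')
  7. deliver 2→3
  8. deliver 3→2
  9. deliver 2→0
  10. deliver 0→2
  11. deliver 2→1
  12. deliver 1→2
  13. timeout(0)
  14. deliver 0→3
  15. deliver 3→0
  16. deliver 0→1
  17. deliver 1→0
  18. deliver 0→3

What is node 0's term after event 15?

2

1. timeout(2):  <2:cand t1 ->
2. deliver 2→3:  <3:foll t1 ->
3. deliver 3→2:  nop
4. deliver 2→0:  <0:foll t1 ->
5. deliver 0→2:  <2:lead t1 ->
6. propose(2,'q'):  <2:lead t1 q>
7. deliver 2→3:  <3:foll t1 q>
8. deliver 3→2:  nop
9. deliver 2→0:  <0:foll t1 q>
10. deliver 0→2:  nop
11. deliver 2→1:  <1:foll t1 ->
12. deliver 1→2:  nop
13. timeout(0):  <0:cand t2 q>
14. deliver 0→3:  <3:foll t2 q>
15. deliver 3→0:  nop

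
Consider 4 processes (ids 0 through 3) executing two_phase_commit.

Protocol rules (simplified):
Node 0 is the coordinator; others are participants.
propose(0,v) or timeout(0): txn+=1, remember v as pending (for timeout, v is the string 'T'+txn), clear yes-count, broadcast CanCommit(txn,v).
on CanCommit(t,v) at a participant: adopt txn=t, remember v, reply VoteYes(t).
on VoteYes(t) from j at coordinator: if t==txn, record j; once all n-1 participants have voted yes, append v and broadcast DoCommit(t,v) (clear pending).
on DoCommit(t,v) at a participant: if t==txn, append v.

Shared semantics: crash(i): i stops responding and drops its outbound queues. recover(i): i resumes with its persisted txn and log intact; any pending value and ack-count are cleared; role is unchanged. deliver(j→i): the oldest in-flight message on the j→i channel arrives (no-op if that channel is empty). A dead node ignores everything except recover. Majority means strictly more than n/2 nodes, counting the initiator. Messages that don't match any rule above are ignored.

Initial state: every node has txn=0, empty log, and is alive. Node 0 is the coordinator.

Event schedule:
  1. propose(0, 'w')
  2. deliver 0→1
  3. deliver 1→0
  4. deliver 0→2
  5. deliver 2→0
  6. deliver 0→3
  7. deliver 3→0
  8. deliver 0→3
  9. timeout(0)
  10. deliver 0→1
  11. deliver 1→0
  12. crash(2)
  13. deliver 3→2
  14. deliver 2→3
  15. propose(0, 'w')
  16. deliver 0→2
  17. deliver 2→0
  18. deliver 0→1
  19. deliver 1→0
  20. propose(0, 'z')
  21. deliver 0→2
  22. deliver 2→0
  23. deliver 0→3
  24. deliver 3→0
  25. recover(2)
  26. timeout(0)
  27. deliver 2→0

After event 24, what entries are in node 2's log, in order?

step 1 propose(0,'w'): 0={coor,t=1,log=-}
step 2 deliver 0→1: 1={part,t=1,log=-}
step 3 deliver 1→0: —
step 4 deliver 0→2: 2={part,t=1,log=-}
step 5 deliver 2→0: —
step 6 deliver 0→3: 3={part,t=1,log=-}
step 7 deliver 3→0: 0={coor,t=1,log=w}
step 8 deliver 0→3: 3={part,t=1,log=w}
step 9 timeout(0): 0={coor,t=2,log=w}
step 10 deliver 0→1: 1={part,t=1,log=w}
step 11 deliver 1→0: —
step 12 crash(2): 2={✗part,t=1,log=-}
step 13 deliver 3→2: —
step 14 deliver 2→3: —
step 15 propose(0,'w'): 0={coor,t=3,log=w}
step 16 deliver 0→2: —
step 17 deliver 2→0: —
step 18 deliver 0→1: 1={part,t=2,log=w}
step 19 deliver 1→0: —
step 20 propose(0,'z'): 0={coor,t=4,log=w}
step 21 deliver 0→2: —
step 22 deliver 2→0: —
step 23 deliver 0→3: 3={part,t=2,log=w}
step 24 deliver 3→0: —

empty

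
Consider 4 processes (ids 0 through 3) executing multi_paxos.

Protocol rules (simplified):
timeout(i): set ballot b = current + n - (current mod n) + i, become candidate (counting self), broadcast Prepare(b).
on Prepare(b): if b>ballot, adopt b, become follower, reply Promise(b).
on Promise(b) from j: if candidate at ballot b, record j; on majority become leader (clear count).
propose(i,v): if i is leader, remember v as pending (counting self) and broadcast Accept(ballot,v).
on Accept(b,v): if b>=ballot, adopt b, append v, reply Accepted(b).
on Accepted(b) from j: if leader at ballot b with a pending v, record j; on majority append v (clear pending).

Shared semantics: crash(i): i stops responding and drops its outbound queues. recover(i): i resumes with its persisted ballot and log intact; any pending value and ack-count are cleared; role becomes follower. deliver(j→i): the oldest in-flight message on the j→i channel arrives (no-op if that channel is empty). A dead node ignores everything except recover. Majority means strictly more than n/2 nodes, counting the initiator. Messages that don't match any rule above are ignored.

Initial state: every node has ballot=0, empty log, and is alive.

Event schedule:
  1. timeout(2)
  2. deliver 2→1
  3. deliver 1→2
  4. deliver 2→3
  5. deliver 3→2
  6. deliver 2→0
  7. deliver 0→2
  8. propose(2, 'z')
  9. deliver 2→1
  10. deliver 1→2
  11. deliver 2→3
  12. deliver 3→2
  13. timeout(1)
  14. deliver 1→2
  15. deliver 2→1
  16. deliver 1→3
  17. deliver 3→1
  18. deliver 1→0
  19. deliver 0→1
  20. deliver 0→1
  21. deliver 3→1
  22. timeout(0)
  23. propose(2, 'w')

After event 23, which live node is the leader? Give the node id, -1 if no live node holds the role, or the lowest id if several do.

step 1 timeout(2): 2={cand,b=6,log=-}
step 2 deliver 2→1: 1={foll,b=6,log=-}
step 3 deliver 1→2: —
step 4 deliver 2→3: 3={foll,b=6,log=-}
step 5 deliver 3→2: 2={lead,b=6,log=-}
step 6 deliver 2→0: 0={foll,b=6,log=-}
step 7 deliver 0→2: —
step 8 propose(2,'z'): —
step 9 deliver 2→1: 1={foll,b=6,log=z}
step 10 deliver 1→2: —
step 11 deliver 2→3: 3={foll,b=6,log=z}
step 12 deliver 3→2: 2={lead,b=6,log=z}
step 13 timeout(1): 1={cand,b=9,log=z}
step 14 deliver 1→2: 2={foll,b=9,log=z}
step 15 deliver 2→1: —
step 16 deliver 1→3: 3={foll,b=9,log=z}
step 17 deliver 3→1: 1={lead,b=9,log=z}
step 18 deliver 1→0: 0={foll,b=9,log=-}
step 19 deliver 0→1: —
step 20 deliver 0→1: —
step 21 deliver 3→1: —
step 22 timeout(0): 0={cand,b=12,log=-}
step 23 propose(2,'w'): —

1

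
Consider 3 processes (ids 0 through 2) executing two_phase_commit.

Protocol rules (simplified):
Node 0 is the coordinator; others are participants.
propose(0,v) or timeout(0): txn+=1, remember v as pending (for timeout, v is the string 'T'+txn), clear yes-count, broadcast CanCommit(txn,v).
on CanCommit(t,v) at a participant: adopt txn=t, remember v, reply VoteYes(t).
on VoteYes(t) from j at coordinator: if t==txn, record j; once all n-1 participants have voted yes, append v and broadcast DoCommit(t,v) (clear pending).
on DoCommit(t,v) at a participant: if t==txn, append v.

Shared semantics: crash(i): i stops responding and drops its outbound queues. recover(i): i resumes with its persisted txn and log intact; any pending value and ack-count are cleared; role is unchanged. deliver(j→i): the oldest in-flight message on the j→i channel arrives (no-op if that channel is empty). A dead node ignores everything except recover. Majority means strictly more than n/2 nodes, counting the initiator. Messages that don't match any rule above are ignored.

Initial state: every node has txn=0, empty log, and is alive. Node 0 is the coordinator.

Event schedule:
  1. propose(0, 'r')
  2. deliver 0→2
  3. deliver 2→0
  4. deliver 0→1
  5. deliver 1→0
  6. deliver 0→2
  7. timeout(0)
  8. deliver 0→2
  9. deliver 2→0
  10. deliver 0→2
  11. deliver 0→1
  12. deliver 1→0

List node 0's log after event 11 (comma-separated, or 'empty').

r

after 1 — propose(0,'r'): n0:coor/t1/[-]
after 2 — deliver 0→2: n2:part/t1/[-]
after 3 — deliver 2→0: ·
after 4 — deliver 0→1: n1:part/t1/[-]
after 5 — deliver 1→0: n0:coor/t1/[r]
after 6 — deliver 0→2: n2:part/t1/[r]
after 7 — timeout(0): n0:coor/t2/[r]
after 8 — deliver 0→2: n2:part/t2/[r]
after 9 — deliver 2→0: ·
after 10 — deliver 0→2: ·
after 11 — deliver 0→1: n1:part/t1/[r]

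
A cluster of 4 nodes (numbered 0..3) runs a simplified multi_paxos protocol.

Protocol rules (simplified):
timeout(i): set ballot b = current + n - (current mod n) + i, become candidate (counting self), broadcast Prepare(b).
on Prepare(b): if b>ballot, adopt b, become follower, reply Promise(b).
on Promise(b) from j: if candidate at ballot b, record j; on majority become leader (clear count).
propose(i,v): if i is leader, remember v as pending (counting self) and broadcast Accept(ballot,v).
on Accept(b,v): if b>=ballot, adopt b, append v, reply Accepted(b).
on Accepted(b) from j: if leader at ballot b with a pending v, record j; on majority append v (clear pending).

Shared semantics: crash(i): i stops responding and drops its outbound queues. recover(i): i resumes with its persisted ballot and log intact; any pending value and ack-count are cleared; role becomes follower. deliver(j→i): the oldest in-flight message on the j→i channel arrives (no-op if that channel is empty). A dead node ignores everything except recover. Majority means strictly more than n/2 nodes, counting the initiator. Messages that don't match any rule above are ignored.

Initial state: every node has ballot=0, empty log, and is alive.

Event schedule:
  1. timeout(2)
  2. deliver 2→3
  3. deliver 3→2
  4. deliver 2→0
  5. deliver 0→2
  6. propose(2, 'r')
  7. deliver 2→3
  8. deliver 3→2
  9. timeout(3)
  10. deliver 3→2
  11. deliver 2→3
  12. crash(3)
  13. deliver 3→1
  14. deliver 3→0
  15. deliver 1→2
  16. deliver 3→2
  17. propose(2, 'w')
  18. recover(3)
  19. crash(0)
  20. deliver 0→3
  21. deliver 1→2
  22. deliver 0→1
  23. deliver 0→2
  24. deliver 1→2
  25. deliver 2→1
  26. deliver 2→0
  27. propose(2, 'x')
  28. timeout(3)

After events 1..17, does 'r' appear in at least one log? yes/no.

step 1 timeout(2): 2={cand,b=6,log=-}
step 2 deliver 2→3: 3={foll,b=6,log=-}
step 3 deliver 3→2: —
step 4 deliver 2→0: 0={foll,b=6,log=-}
step 5 deliver 0→2: 2={lead,b=6,log=-}
step 6 propose(2,'r'): —
step 7 deliver 2→3: 3={foll,b=6,log=r}
step 8 deliver 3→2: —
step 9 timeout(3): 3={cand,b=11,log=r}
step 10 deliver 3→2: 2={foll,b=11,log=-}
step 11 deliver 2→3: —
step 12 crash(3): 3={✗cand,b=11,log=r}
step 13 deliver 3→1: —
step 14 deliver 3→0: —
step 15 deliver 1→2: —
step 16 deliver 3→2: —
step 17 propose(2,'w'): —

yes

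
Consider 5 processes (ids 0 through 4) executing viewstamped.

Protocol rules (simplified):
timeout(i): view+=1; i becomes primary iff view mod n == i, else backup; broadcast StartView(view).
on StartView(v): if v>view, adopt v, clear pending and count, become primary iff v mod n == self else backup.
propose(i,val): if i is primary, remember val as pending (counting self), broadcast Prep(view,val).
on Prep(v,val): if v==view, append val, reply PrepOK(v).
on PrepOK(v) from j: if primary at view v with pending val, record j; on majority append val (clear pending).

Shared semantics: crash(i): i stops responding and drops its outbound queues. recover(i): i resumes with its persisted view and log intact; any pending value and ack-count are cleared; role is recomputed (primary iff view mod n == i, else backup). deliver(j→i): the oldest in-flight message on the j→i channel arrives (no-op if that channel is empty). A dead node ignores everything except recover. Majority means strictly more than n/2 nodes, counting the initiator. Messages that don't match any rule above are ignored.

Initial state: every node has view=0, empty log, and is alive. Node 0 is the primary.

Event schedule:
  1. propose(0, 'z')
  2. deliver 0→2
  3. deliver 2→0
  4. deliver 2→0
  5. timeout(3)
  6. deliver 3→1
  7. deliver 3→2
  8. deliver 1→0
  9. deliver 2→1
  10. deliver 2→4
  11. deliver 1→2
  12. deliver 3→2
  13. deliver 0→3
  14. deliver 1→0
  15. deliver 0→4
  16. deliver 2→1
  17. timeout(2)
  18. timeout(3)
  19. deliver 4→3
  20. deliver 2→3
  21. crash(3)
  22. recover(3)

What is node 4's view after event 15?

0

after 1 — propose(0,'z'): ·
after 2 — deliver 0→2: n2:back/v0/[z]
after 3 — deliver 2→0: ·
after 4 — deliver 2→0: ·
after 5 — timeout(3): n3:back/v1/[-]
after 6 — deliver 3→1: n1:prim/v1/[-]
after 7 — deliver 3→2: n2:back/v1/[z]
after 8 — deliver 1→0: ·
after 9 — deliver 2→1: ·
after 10 — deliver 2→4: ·
after 11 — deliver 1→2: ·
after 12 — deliver 3→2: ·
after 13 — deliver 0→3: ·
after 14 — deliver 1→0: ·
after 15 — deliver 0→4: n4:back/v0/[z]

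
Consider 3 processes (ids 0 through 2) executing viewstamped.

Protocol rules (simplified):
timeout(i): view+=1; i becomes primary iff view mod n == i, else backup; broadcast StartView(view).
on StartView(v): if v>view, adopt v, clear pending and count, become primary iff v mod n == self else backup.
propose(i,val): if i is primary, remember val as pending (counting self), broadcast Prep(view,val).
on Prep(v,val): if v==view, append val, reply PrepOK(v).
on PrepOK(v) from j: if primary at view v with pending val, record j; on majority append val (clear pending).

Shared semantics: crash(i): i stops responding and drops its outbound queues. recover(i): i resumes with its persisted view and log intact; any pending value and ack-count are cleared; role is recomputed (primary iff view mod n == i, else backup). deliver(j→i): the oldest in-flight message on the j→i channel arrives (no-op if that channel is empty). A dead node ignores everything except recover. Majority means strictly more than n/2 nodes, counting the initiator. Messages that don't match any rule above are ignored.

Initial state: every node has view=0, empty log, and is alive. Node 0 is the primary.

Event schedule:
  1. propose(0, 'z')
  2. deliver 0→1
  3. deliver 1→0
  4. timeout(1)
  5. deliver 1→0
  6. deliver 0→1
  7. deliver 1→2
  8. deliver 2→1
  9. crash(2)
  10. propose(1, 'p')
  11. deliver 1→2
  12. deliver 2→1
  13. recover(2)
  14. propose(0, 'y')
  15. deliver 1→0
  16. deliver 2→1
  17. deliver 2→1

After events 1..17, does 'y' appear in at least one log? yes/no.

no

e1 propose(0,'z'): ·
e2 deliver 0→1: 1[back,v=0,z]
e3 deliver 1→0: 0[prim,v=0,z]
e4 timeout(1): 1[prim,v=1,z]
e5 deliver 1→0: 0[back,v=1,z]
e6 deliver 0→1: ·
e7 deliver 1→2: 2[back,v=1,-]
e8 deliver 2→1: ·
e9 crash(2): 2[✗back,v=1,-]
e10 propose(1,'p'): ·
e11 deliver 1→2: ·
e12 deliver 2→1: ·
e13 recover(2): 2[back,v=1,-]
e14 propose(0,'y'): ·
e15 deliver 1→0: 0[back,v=1,z,p]
e16 deliver 2→1: ·
e17 deliver 2→1: ·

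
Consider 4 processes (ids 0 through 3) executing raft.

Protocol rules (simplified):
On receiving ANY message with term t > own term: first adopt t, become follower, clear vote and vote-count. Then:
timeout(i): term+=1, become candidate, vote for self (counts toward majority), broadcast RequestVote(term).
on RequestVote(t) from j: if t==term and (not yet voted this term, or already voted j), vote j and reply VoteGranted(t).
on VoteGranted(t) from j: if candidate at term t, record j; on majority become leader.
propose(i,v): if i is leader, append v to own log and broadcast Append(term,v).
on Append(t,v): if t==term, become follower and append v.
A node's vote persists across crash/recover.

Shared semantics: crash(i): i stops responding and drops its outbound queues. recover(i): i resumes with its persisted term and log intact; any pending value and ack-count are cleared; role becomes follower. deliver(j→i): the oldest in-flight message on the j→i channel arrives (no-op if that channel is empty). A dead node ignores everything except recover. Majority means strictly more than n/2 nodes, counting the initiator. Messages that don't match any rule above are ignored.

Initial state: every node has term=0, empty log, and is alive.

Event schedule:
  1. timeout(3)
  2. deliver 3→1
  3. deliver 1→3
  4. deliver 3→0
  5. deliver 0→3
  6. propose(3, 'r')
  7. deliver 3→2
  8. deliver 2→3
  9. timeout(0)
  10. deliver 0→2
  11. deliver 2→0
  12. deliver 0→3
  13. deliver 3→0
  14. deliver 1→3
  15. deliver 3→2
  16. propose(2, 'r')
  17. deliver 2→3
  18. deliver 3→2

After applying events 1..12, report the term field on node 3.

2

after 1 — timeout(3): n3:cand/t1/[-]
after 2 — deliver 3→1: n1:foll/t1/[-]
after 3 — deliver 1→3: ·
after 4 — deliver 3→0: n0:foll/t1/[-]
after 5 — deliver 0→3: n3:lead/t1/[-]
after 6 — propose(3,'r'): n3:lead/t1/[r]
after 7 — deliver 3→2: n2:foll/t1/[-]
after 8 — deliver 2→3: ·
after 9 — timeout(0): n0:cand/t2/[-]
after 10 — deliver 0→2: n2:foll/t2/[-]
after 11 — deliver 2→0: ·
after 12 — deliver 0→3: n3:foll/t2/[r]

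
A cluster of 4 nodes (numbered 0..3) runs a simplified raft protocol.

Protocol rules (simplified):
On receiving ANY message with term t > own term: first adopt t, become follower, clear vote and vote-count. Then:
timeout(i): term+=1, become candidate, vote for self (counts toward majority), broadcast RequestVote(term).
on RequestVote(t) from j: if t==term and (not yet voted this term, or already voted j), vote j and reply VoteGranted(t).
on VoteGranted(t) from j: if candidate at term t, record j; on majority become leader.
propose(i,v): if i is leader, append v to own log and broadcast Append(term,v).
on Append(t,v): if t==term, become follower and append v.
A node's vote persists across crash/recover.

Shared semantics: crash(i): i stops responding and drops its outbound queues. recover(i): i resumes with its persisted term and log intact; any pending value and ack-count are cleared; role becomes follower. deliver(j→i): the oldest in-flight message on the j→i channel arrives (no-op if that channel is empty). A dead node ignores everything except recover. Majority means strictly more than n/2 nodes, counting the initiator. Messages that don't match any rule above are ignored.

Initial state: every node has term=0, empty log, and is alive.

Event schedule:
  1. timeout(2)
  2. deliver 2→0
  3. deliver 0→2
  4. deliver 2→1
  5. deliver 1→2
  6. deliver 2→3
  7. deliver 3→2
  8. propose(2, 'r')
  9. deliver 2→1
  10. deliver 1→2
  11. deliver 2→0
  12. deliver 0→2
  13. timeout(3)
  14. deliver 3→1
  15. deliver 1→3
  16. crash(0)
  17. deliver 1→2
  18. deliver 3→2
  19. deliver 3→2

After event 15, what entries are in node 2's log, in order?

[1] timeout(2) → N2(cand t1 [-])
[2] deliver 2→0 → N0(foll t1 [-])
[3] deliver 0→2 → ∅
[4] deliver 2→1 → N1(foll t1 [-])
[5] deliver 1→2 → N2(lead t1 [-])
[6] deliver 2→3 → N3(foll t1 [-])
[7] deliver 3→2 → ∅
[8] propose(2,'r') → N2(lead t1 [r])
[9] deliver 2→1 → N1(foll t1 [r])
[10] deliver 1→2 → ∅
[11] deliver 2→0 → N0(foll t1 [r])
[12] deliver 0→2 → ∅
[13] timeout(3) → N3(cand t2 [-])
[14] deliver 3→1 → N1(foll t2 [r])
[15] deliver 1→3 → ∅

r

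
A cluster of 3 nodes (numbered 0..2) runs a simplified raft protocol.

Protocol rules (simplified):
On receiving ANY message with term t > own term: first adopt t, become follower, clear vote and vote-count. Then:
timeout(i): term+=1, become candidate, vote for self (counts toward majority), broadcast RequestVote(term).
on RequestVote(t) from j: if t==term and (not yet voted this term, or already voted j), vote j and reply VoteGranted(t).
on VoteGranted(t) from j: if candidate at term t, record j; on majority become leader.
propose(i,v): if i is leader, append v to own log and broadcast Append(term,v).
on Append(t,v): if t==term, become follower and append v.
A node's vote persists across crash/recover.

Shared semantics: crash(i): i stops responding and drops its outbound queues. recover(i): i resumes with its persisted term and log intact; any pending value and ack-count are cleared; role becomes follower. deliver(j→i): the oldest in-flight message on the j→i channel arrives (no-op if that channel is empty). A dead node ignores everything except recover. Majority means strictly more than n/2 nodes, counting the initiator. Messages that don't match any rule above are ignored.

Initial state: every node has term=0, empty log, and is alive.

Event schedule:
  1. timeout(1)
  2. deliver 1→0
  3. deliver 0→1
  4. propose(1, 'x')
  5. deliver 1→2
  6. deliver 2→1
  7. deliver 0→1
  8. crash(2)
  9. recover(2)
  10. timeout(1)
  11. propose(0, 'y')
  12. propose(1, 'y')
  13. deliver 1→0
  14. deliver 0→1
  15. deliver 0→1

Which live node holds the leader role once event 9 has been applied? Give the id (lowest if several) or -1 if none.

e1 timeout(1): 1[cand,t=1,-]
e2 deliver 1→0: 0[foll,t=1,-]
e3 deliver 0→1: 1[lead,t=1,-]
e4 propose(1,'x'): 1[lead,t=1,x]
e5 deliver 1→2: 2[foll,t=1,-]
e6 deliver 2→1: ·
e7 deliver 0→1: ·
e8 crash(2): 2[✗foll,t=1,-]
e9 recover(2): 2[foll,t=1,-]

1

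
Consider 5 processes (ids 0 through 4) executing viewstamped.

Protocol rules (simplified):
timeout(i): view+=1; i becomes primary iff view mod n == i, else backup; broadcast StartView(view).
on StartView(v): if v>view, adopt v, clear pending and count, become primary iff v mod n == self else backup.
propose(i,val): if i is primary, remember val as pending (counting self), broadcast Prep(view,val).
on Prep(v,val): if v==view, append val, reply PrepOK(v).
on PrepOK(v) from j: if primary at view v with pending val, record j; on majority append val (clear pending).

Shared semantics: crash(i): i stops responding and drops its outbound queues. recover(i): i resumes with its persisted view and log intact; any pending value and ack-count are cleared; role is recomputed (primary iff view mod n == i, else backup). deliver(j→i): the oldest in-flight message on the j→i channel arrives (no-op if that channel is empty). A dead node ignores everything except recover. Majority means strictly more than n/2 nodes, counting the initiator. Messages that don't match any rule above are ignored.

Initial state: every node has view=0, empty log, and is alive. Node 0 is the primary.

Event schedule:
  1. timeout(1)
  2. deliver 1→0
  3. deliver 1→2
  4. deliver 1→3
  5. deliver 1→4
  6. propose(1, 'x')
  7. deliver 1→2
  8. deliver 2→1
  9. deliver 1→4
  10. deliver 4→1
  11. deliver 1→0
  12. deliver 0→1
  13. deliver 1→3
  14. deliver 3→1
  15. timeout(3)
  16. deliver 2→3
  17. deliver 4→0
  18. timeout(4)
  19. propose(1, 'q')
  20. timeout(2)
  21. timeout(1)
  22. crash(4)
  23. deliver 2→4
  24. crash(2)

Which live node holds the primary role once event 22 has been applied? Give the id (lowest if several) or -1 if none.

2

e1 timeout(1): 1[prim,v=1,-]
e2 deliver 1→0: 0[back,v=1,-]
e3 deliver 1→2: 2[back,v=1,-]
e4 deliver 1→3: 3[back,v=1,-]
e5 deliver 1→4: 4[back,v=1,-]
e6 propose(1,'x'): ·
e7 deliver 1→2: 2[back,v=1,x]
e8 deliver 2→1: ·
e9 deliver 1→4: 4[back,v=1,x]
e10 deliver 4→1: 1[prim,v=1,x]
e11 deliver 1→0: 0[back,v=1,x]
e12 deliver 0→1: ·
e13 deliver 1→3: 3[back,v=1,x]
e14 deliver 3→1: ·
e15 timeout(3): 3[back,v=2,x]
e16 deliver 2→3: ·
e17 deliver 4→0: ·
e18 timeout(4): 4[back,v=2,x]
e19 propose(1,'q'): ·
e20 timeout(2): 2[prim,v=2,x]
e21 timeout(1): 1[back,v=2,x]
e22 crash(4): 4[✗back,v=2,x]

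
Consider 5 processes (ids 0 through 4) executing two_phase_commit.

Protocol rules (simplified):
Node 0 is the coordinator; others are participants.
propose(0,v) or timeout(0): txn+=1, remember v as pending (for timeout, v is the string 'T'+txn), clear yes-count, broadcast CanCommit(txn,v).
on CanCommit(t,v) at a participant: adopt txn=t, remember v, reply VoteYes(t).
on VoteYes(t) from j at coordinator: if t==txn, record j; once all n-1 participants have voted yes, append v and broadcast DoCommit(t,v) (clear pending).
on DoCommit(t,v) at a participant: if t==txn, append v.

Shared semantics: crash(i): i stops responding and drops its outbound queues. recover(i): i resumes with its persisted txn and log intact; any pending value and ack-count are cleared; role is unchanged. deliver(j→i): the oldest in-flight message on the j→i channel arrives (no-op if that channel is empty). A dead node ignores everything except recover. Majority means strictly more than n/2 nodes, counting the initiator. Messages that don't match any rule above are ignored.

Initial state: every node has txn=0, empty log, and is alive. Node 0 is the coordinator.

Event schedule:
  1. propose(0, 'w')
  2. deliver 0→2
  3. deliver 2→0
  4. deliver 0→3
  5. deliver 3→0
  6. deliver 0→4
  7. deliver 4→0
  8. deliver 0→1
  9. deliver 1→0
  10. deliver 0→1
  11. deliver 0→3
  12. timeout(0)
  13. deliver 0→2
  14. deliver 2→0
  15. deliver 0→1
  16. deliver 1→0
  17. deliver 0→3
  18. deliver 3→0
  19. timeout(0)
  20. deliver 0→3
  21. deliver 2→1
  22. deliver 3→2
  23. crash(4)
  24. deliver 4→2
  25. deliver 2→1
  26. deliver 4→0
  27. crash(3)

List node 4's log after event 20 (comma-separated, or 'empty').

empty

[1] propose(0,'w') → N0(coor t1 [-])
[2] deliver 0→2 → N2(part t1 [-])
[3] deliver 2→0 → ∅
[4] deliver 0→3 → N3(part t1 [-])
[5] deliver 3→0 → ∅
[6] deliver 0→4 → N4(part t1 [-])
[7] deliver 4→0 → ∅
[8] deliver 0→1 → N1(part t1 [-])
[9] deliver 1→0 → N0(coor t1 [w])
[10] deliver 0→1 → N1(part t1 [w])
[11] deliver 0→3 → N3(part t1 [w])
[12] timeout(0) → N0(coor t2 [w])
[13] deliver 0→2 → N2(part t1 [w])
[14] deliver 2→0 → ∅
[15] deliver 0→1 → N1(part t2 [w])
[16] deliver 1→0 → ∅
[17] deliver 0→3 → N3(part t2 [w])
[18] deliver 3→0 → ∅
[19] timeout(0) → N0(coor t3 [w])
[20] deliver 0→3 → N3(part t3 [w])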